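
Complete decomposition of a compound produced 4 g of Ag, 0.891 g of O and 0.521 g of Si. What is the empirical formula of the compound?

Ag2O3Si

Ag: 4 g ÷ 107.87 g/mol = 0.03708 mol
O: 0.891 g ÷ 16.00 g/mol = 0.05569 mol
Si: 0.521 g ÷ 28.09 g/mol = 0.01855 mol
Divide by the smallest (0.01855 mol Si): Ag 1.999, O 3.002, Si 1.000
≈ 2:3:1 → Ag2O3Si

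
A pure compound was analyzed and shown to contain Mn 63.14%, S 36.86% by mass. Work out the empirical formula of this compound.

Assume 100 g: 63.14 g Mn, 36.86 g S.
n(Mn) = 63.14/54.94 = 1.149, n(S) = 36.86/32.07 = 1.149
Smallest is Mn at 1.149 mol; normalising gives Mn 1.000, S 1.000
Ratio ≈ 1:1, so the empirical formula is MnS

MnS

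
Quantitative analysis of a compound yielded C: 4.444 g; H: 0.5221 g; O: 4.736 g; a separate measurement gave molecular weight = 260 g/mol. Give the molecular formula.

C10H14O8

C: 4.444 g ÷ 12.01 g/mol = 0.37 mol
H: 0.5221 g ÷ 1.008 g/mol = 0.518 mol
O: 4.736 g ÷ 16.00 g/mol = 0.296 mol
Ratios (÷ 0.296): C 1.250, H 1.750, O 1.000
×4: C 5.00, H 7.00, O 4.00 → C5H7O4
Empirical-formula mass = 131.11 g/mol
n = 260 / 131.11 = 1.98 ≈ 2
Molecular formula = (C5H7O4)×2 = C10H14O8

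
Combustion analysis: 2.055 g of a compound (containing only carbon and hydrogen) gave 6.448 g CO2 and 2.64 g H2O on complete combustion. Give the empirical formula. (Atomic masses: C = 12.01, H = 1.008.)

CH2

mol C = 6.448 / 44.01 = 0.1465; mass C = 0.1465 × 12.01 = 1.760 g
mol H = 2 × (2.64 / 18.02) = 0.2930; mass H = 0.2930 × 1.008 = 0.2954 g
Smallest is C at 0.1465 mol; normalising gives C 1.000, H 2.000
≈ 1:2 → CH2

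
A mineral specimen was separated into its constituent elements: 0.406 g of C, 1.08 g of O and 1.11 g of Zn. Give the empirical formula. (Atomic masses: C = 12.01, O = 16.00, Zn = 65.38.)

C: 0.406 g ÷ 12.01 g/mol = 0.03381 mol
O: 1.08 g ÷ 16.00 g/mol = 0.0675 mol
Zn: 1.11 g ÷ 65.38 g/mol = 0.01698 mol
Smallest is Zn at 0.01698 mol; normalising gives C 1.991, O 3.976, Zn 1.000
Ratio ≈ 2:4:1, so the empirical formula is C2O4Zn

C2O4Zn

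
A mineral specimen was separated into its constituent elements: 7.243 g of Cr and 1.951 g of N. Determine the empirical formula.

CrN

Cr: 7.243 g ÷ 52.00 g/mol = 0.1393 mol
N: 1.951 g ÷ 14.01 g/mol = 0.1393 mol
Ratios (÷ 0.1393): Cr 1.000, N 1.000
Ratio ≈ 1:1, so the empirical formula is CrN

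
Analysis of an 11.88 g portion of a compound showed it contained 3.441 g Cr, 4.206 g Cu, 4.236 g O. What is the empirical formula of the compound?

n(Cr) = 3.441/52.00 = 0.06617, n(Cu) = 4.206/63.55 = 0.06618, n(O) = 4.236/16.00 = 0.2647
Divide by the smallest (0.06617 mol Cr): Cr 1.000, Cu 1.000, O 4.001
Ratio ≈ 1:1:4, so the empirical formula is CrCuO4

CrCuO4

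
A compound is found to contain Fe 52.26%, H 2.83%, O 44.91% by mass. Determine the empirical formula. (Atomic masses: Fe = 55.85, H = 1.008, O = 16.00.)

FeH3O3

Assume 100 g: 52.26 g Fe, 2.83 g H, 44.91 g O.
n(Fe) = 52.26/55.85 = 0.9357, n(H) = 2.83/1.008 = 2.808, n(O) = 44.91/16.00 = 2.807
Smallest is Fe at 0.9357 mol; normalising gives Fe 1.000, H 3.000, O 3.000
≈ 1:3:3 → FeH3O3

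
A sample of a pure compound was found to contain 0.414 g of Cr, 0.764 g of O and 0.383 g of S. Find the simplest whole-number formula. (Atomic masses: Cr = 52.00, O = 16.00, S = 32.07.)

Cr2O12S3

n(Cr) = 0.414/52.00 = 0.007962, n(O) = 0.764/16.00 = 0.04775, n(S) = 0.383/32.07 = 0.01194
Divide by the smallest (0.007962 mol Cr): Cr 1.000, O 5.998, S 1.500
Scaling by 2: Cr 2.00, O 12.00, S 3.00 → Cr2O12S3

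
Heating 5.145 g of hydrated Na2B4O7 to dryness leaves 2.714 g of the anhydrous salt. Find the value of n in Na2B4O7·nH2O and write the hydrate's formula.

Mass of water lost = 5.145 − 2.714 = 2.431 g → 2.431 / 18.02 = 0.1349 mol H2O
Molar mass of Na2B4O7 = 201.22 g/mol → mol Na2B4O7 = 2.714 / 201.22 = 0.01349
n = 0.1349 / 0.01349 = 10.00 ≈ 10 → Na2B4O7·10H2O

Na2B4O7·10H2O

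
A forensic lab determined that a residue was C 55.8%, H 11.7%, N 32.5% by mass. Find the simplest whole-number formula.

Assume 100 g: 55.8 g C, 11.7 g H, 32.5 g N.
C: 55.8 g ÷ 12.01 g/mol = 4.646 mol
H: 11.7 g ÷ 1.008 g/mol = 11.61 mol
N: 32.5 g ÷ 14.01 g/mol = 2.32 mol
Divide by the smallest (2.32 mol N): C 2.003, H 5.004, N 1.000
→ C2H5N

C2H5N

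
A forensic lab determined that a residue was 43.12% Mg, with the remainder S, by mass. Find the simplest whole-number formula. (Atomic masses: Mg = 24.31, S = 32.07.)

Assume 100 g: 43.12 g Mg, 56.88 g S.
Mg: 43.12 g ÷ 24.31 g/mol = 1.774 mol
S: 56.88 g ÷ 32.07 g/mol = 1.774 mol
Smallest is S at 1.774 mol; normalising gives Mg 1.000, S 1.000
→ MgS

MgS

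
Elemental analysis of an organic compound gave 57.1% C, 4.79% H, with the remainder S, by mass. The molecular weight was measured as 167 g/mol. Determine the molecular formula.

Assume 100 g: 57.1 g C, 4.79 g H, 38.11 g S.
C: 57.1 g ÷ 12.01 g/mol = 4.754 mol
H: 4.79 g ÷ 1.008 g/mol = 4.752 mol
S: 38.11 g ÷ 32.07 g/mol = 1.188 mol
Ratios (÷ 1.188): C 4.001, H 3.999, S 1.000
Ratio ≈ 4:4:1, so the empirical formula is C4H4S
Empirical-formula mass = 84.14 g/mol
n = 167 / 84.14 = 1.98 ≈ 2
Molecular formula = (C4H4S)×2 = C8H8S2

C8H8S2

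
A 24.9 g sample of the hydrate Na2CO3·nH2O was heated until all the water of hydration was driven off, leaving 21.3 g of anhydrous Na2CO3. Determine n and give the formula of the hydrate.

Mass of water lost = 24.9 − 21.3 = 3.6 g → 3.6 / 18.02 = 0.1998 mol H2O
Molar mass of Na2CO3 = 105.99 g/mol → mol Na2CO3 = 21.3 / 105.99 = 0.201
n = 0.1998 / 0.201 = 0.99 ≈ 1 → Na2CO3·H2O

Na2CO3·H2O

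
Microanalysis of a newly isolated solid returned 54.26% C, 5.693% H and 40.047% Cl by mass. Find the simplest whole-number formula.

Assume 100 g: 54.26 g C, 5.693 g H, 40.047 g Cl.
C: 54.26 g ÷ 12.01 g/mol = 4.518 mol
H: 5.693 g ÷ 1.008 g/mol = 5.648 mol
Cl: 40.047 g ÷ 35.45 g/mol = 1.13 mol
Ratios (÷ 1.13): C 3.999, H 5.000, Cl 1.000
Ratio ≈ 4:5:1, so the empirical formula is C4H5Cl

C4H5Cl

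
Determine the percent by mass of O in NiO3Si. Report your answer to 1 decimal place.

35.6%

Molar mass = 1(58.69) + 3(16.00) + 1(28.09) = 134.780 g/mol
Mass of O per mole = 3 × 16.00 = 48.000 g
% O = 48.000 / 134.780 × 100 = 35.6%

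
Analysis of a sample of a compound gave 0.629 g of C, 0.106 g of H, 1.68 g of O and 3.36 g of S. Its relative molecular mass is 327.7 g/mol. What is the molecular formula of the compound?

C3H6O6S6

Moles — C: 0.629 / 12.01 = 0.05237 mol; H: 0.106 / 1.008 = 0.1052 mol; O: 1.68 / 16.00 = 0.105 mol; S: 3.36 / 32.07 = 0.1048 mol
Divide by the smallest (0.05237 mol C): C 1.000, H 2.008, O 2.005, S 2.000
→ CH2O2S2
Empirical-formula mass = 110.17 g/mol
n = 327.7 / 110.17 = 2.97 ≈ 3
Molecular formula = (CH2O2S2)×3 = C3H6O6S6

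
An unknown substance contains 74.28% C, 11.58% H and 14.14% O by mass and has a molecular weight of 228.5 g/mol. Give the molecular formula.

C14H26O2

Assume 100 g: 74.28 g C, 11.58 g H, 14.14 g O.
C: 74.28 g ÷ 12.01 g/mol = 6.185 mol
H: 11.58 g ÷ 1.008 g/mol = 11.49 mol
O: 14.14 g ÷ 16.00 g/mol = 0.8838 mol
Smallest is O at 0.8838 mol; normalising gives C 6.998, H 12.999, O 1.000
→ C7H13O
Empirical-formula mass = 113.17 g/mol
n = 228.5 / 113.17 = 2.02 ≈ 2
Molecular formula = (C7H13O)×2 = C14H26O2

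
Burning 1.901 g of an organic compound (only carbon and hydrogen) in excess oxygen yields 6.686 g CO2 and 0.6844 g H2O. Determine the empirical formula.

C2H

mol C = 6.686 / 44.01 = 0.1519; mass C = 0.1519 × 12.01 = 1.825 g
mol H = 2 × (0.6844 / 18.02) = 0.07596; mass H = 0.07596 × 1.008 = 0.07657 g
Smallest is H at 0.07596 mol; normalising gives C 2.000, H 1.000
≈ 2:1 → C2H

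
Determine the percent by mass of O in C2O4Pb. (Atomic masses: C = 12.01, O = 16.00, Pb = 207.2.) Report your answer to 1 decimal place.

21.7%

Molar mass = 2(12.01) + 4(16.00) + 1(207.2) = 295.220 g/mol
Mass of O per mole = 4 × 16.00 = 64.000 g
% O = 64.000 / 295.220 × 100 = 21.7%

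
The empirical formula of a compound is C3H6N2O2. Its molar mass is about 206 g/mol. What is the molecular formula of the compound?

Empirical-formula mass = 102.10 g/mol
n = 206 / 102.10 = 2.02 ≈ 2
Molecular formula = (C3H6N2O2)2 = C6H12N4O4

C6H12N4O4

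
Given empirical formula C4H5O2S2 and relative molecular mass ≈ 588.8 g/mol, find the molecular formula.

C16H20O8S8

Empirical-formula mass = 149.22 g/mol
n = 588.8 / 149.22 = 3.95 ≈ 4
Molecular formula = (C4H5O2S2)4 = C16H20O8S8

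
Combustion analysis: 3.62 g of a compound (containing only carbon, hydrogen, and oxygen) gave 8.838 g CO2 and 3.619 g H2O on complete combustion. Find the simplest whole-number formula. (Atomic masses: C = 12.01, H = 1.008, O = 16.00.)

C4H8O

mol C = 8.838 / 44.01 = 0.2008; mass C = 0.2008 × 12.01 = 2.412 g
mol H = 2 × (3.619 / 18.02) = 0.4017; mass H = 0.4017 × 1.008 = 0.4049 g
mass O = 3.62 − (2.817) = 0.8033 g → mol O = 0.05021
Smallest is O at 0.05021 mol; normalising gives C 4.000, H 8.000, O 1.000
→ C4H8O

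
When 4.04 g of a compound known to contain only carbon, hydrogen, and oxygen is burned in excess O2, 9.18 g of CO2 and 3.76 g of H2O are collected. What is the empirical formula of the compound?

mol C = 9.18 / 44.01 = 0.2086; mass C = 0.2086 × 12.01 = 2.505 g
mol H = 2 × (3.76 / 18.02) = 0.4173; mass H = 0.4173 × 1.008 = 0.4207 g
mass O = 4.04 − (2.926) = 1.114 g → mol O = 0.06964
Smallest is O at 0.06964 mol; normalising gives C 2.995, H 5.993, O 1.000
Ratio ≈ 3:6:1, so the empirical formula is C3H6O

C3H6O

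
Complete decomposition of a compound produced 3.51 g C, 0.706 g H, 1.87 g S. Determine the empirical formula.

n(C) = 3.51/12.01 = 0.2923, n(H) = 0.706/1.008 = 0.7004, n(S) = 1.87/32.07 = 0.05831
Ratios (÷ 0.05831): C 5.012, H 12.012, S 1.000
≈ 5:12:1 → C5H12S

C5H12S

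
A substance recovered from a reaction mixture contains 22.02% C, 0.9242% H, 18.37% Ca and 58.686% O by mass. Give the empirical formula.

Assume 100 g: 22.02 g C, 0.9242 g H, 18.37 g Ca, 58.686 g O.
C: 22.02 g ÷ 12.01 g/mol = 1.833 mol
H: 0.9242 g ÷ 1.008 g/mol = 0.9169 mol
Ca: 18.37 g ÷ 40.08 g/mol = 0.4583 mol
O: 58.686 g ÷ 16.00 g/mol = 3.668 mol
Smallest is Ca at 0.4583 mol; normalising gives C 4.000, H 2.000, Ca 1.000, O 8.003
→ C4H2CaO8

C4H2CaO8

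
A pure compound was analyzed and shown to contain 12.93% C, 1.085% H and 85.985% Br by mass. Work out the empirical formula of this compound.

Assume 100 g: 12.93 g C, 1.085 g H, 85.985 g Br.
Moles — C: 12.93 / 12.01 = 1.077 mol; H: 1.085 / 1.008 = 1.076 mol; Br: 85.985 / 79.90 = 1.076 mol
Divide by the smallest (1.076 mol Br): C 1.000, H 1.000, Br 1.000
→ CHBr

CHBr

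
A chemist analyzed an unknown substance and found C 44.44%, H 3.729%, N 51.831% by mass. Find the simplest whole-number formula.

CHN

Assume 100 g: 44.44 g C, 3.729 g H, 51.831 g N.
n(C) = 44.44/12.01 = 3.7, n(H) = 3.729/1.008 = 3.699, n(N) = 51.831/14.01 = 3.7
Smallest is H at 3.699 mol; normalising gives C 1.000, H 1.000, N 1.000
≈ 1:1:1 → CHN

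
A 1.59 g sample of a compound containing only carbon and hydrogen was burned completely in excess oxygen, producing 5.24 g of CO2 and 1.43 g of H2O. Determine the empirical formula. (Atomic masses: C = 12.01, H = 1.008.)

C3H4

mol C = 5.24 / 44.01 = 0.1191; mass C = 0.1191 × 12.01 = 1.430 g
mol H = 2 × (1.43 / 18.02) = 0.1587; mass H = 0.1587 × 1.008 = 0.1600 g
Smallest is C at 0.1191 mol; normalising gives C 1.000, H 1.333
Scaling by 3: C 3.00, H 4.00 → C3H4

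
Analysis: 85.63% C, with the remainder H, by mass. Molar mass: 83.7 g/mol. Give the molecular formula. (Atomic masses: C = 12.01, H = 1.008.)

Assume 100 g: 85.63 g C, 14.37 g H.
Moles — C: 85.63 / 12.01 = 7.13 mol; H: 14.37 / 1.008 = 14.26 mol
Ratios (÷ 7.13): C 1.000, H 1.999
Ratio ≈ 1:2, so the empirical formula is CH2
Empirical-formula mass = 14.03 g/mol
n = 83.7 / 14.03 = 5.97 ≈ 6
Molecular formula = (CH2)×6 = C6H12

C6H12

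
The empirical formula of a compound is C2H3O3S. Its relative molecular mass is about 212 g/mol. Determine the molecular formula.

Empirical-formula mass = 107.11 g/mol
n = 212 / 107.11 = 1.98 ≈ 2
Molecular formula = (C2H3O3S)2 = C4H6O6S2

C4H6O6S2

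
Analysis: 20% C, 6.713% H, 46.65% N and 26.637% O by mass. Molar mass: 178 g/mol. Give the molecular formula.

Assume 100 g: 20 g C, 6.713 g H, 46.65 g N, 26.637 g O.
Moles — C: 20 / 12.01 = 1.665 mol; H: 6.713 / 1.008 = 6.66 mol; N: 46.65 / 14.01 = 3.33 mol; O: 26.637 / 16.00 = 1.665 mol
Ratios (÷ 1.665): C 1.000, H 4.000, N 2.000, O 1.000
≈ 1:4:2:1 → CH4N2O
Empirical-formula mass = 60.06 g/mol
n = 178 / 60.06 = 2.96 ≈ 3
Molecular formula = (CH4N2O)×3 = C3H12N6O3

C3H12N6O3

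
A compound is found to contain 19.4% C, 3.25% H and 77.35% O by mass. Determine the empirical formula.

CH2O3

Assume 100 g: 19.4 g C, 3.25 g H, 77.35 g O.
Moles — C: 19.4 / 12.01 = 1.615 mol; H: 3.25 / 1.008 = 3.224 mol; O: 77.35 / 16.00 = 4.834 mol
Divide by the smallest (1.615 mol C): C 1.000, H 1.996, O 2.993
→ CH2O3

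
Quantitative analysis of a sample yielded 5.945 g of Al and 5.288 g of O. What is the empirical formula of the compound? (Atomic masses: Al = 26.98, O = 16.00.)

Moles — Al: 5.945 / 26.98 = 0.2203 mol; O: 5.288 / 16.00 = 0.3305 mol
Ratios (÷ 0.2203): Al 1.000, O 1.500
Scaling by 2: Al 2.00, O 3.00 → Al2O3

Al2O3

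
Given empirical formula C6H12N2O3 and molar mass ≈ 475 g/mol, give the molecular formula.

Empirical-formula mass = 160.18 g/mol
n = 475 / 160.18 = 2.97 ≈ 3
Molecular formula = (C6H12N2O3)3 = C18H36N6O9

C18H36N6O9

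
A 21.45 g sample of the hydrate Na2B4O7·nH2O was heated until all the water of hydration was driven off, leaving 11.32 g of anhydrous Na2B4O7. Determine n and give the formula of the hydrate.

Na2B4O7·10H2O

Mass of water lost = 21.45 − 11.32 = 10.13 g → 10.13 / 18.02 = 0.5622 mol H2O
Molar mass of Na2B4O7 = 201.22 g/mol → mol Na2B4O7 = 11.32 / 201.22 = 0.05626
n = 0.5622 / 0.05626 = 9.99 ≈ 10 → Na2B4O7·10H2O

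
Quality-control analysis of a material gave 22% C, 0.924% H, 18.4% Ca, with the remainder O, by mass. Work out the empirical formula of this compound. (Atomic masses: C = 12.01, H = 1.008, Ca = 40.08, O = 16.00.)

C4H2CaO8

Assume 100 g: 22 g C, 0.924 g H, 18.4 g Ca, 58.68 g O.
n(C) = 22/12.01 = 1.832, n(H) = 0.924/1.008 = 0.9167, n(Ca) = 18.4/40.08 = 0.4591, n(O) = 58.68/16.00 = 3.667
Ratios (÷ 0.4591): C 3.990, H 1.997, Ca 1.000, O 7.989
→ C4H2CaO8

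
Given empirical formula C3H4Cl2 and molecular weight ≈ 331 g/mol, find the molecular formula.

C9H12Cl6

Empirical-formula mass = 110.96 g/mol
n = 331 / 110.96 = 2.98 ≈ 3
Molecular formula = (C3H4Cl2)3 = C9H12Cl6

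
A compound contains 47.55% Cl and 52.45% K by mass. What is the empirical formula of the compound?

ClK

Assume 100 g: 47.55 g Cl, 52.45 g K.
Cl: 47.55 g ÷ 35.45 g/mol = 1.341 mol
K: 52.45 g ÷ 39.10 g/mol = 1.341 mol
Ratios (÷ 1.341): Cl 1.000, K 1.000
→ ClK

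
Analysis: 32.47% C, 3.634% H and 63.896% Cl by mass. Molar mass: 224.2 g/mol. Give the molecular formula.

Assume 100 g: 32.47 g C, 3.634 g H, 63.896 g Cl.
Moles — C: 32.47 / 12.01 = 2.704 mol; H: 3.634 / 1.008 = 3.605 mol; Cl: 63.896 / 35.45 = 1.802 mol
Divide by the smallest (1.802 mol Cl): C 1.500, H 2.000, Cl 1.000
×2: C 3.00, H 4.00, Cl 2.00 → C3H4Cl2
Empirical-formula mass = 110.96 g/mol
n = 224.2 / 110.96 = 2.02 ≈ 2
Molecular formula = (C3H4Cl2)×2 = C6H8Cl4

C6H8Cl4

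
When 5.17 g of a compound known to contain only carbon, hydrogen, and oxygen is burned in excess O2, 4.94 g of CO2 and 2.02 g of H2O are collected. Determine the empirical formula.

mol C = 4.94 / 44.01 = 0.1122; mass C = 0.1122 × 12.01 = 1.348 g
mol H = 2 × (2.02 / 18.02) = 0.2242; mass H = 0.2242 × 1.008 = 0.2260 g
mass O = 5.17 − (1.574) = 3.596 g → mol O = 0.2247
Divide by the smallest (0.1122 mol C): C 1.000, H 1.997, O 2.002
≈ 1:2:2 → CH2O2

CH2O2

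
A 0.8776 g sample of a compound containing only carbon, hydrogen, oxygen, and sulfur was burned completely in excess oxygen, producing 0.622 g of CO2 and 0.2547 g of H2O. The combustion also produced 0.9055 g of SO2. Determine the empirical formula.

CH2OS

mol C = 0.622 / 44.01 = 0.01413; mass C = 0.01413 × 12.01 = 0.1697 g
mol H = 2 × (0.2547 / 18.02) = 0.02827; mass H = 0.02827 × 1.008 = 0.02849 g
mol S = 0.9055 / 64.07 = 0.01413; mass S = 0.4532 g
mass O = 0.8776 − (0.6515) = 0.2261 g → mol O = 0.01413
Ratios (÷ 0.01413): C 1.000, H 2.000, O 1.000, S 1.000
≈ 1:2:1:1 → CH2OS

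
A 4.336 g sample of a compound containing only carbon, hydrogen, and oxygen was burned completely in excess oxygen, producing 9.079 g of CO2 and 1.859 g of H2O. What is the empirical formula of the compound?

mol C = 9.079 / 44.01 = 0.2063; mass C = 0.2063 × 12.01 = 2.478 g
mol H = 2 × (1.859 / 18.02) = 0.2063; mass H = 0.2063 × 1.008 = 0.2080 g
mass O = 4.336 − (2.686) = 1.650 g → mol O = 0.1032
Divide by the smallest (0.1032 mol O): C 2.000, H 2.000, O 1.000
→ C2H2O

C2H2O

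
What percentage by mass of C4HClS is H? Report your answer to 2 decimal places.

Molar mass = 4(12.01) + 1(1.008) + 1(35.45) + 1(32.07) = 116.568 g/mol
Mass of H per mole = 1 × 1.008 = 1.008 g
% H = 1.008 / 116.568 × 100 = 0.86%

0.86%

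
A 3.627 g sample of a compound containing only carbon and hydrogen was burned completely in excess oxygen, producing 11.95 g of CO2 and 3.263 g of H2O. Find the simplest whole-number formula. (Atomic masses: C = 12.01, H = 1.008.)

C3H4

mol C = 11.95 / 44.01 = 0.2715; mass C = 0.2715 × 12.01 = 3.261 g
mol H = 2 × (3.263 / 18.02) = 0.3622; mass H = 0.3622 × 1.008 = 0.3651 g
Divide by the smallest (0.2715 mol C): C 1.000, H 1.334
Multiply by 3: C 3.00, H 4.00 → C3H4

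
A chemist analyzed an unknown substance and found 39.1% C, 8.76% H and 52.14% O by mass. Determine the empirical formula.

C3H8O3

Assume 100 g: 39.1 g C, 8.76 g H, 52.14 g O.
Moles — C: 39.1 / 12.01 = 3.256 mol; H: 8.76 / 1.008 = 8.69 mol; O: 52.14 / 16.00 = 3.259 mol
Divide by the smallest (3.256 mol C): C 1.000, H 2.669, O 1.001
Multiply by 3: C 3.00, H 8.01, O 3.00 → C3H8O3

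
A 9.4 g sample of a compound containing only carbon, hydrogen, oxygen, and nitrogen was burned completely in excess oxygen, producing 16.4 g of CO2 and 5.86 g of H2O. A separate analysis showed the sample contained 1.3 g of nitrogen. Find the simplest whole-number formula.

C4H7NO2

mol C = 16.4 / 44.01 = 0.3726; mass C = 0.3726 × 12.01 = 4.475 g
mol H = 2 × (5.86 / 18.02) = 0.6504; mass H = 0.6504 × 1.008 = 0.6556 g
mol N = 1.3 / 14.01 = 0.09279
mass O = 9.4 − (6.431) = 2.969 g → mol O = 0.1856
Divide by the smallest (0.09279 mol N): C 4.016, H 7.009, N 1.000, O 2.000
→ C4H7NO2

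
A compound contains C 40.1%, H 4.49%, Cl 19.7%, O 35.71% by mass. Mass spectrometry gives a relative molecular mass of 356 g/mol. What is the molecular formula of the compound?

Assume 100 g: 40.1 g C, 4.49 g H, 19.7 g Cl, 35.71 g O.
Moles — C: 40.1 / 12.01 = 3.339 mol; H: 4.49 / 1.008 = 4.454 mol; Cl: 19.7 / 35.45 = 0.5557 mol; O: 35.71 / 16.00 = 2.232 mol
Smallest is Cl at 0.5557 mol; normalising gives C 6.008, H 8.016, Cl 1.000, O 4.016
→ C6H8ClO4
Empirical-formula mass = 179.57 g/mol
n = 356 / 179.57 = 1.98 ≈ 2
Molecular formula = (C6H8ClO4)×2 = C12H16Cl2O8

C12H16Cl2O8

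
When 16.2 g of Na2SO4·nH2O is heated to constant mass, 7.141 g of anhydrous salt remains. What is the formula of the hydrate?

Na2SO4·10H2O

Mass of water lost = 16.2 − 7.141 = 9.059 g → 9.059 / 18.02 = 0.5027 mol H2O
Molar mass of Na2SO4 = 142.05 g/mol → mol Na2SO4 = 7.141 / 142.05 = 0.05027
n = 0.5027 / 0.05027 = 10.00 ≈ 10 → Na2SO4·10H2O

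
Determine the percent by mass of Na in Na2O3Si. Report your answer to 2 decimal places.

37.67%

Molar mass = 2(22.99) + 3(16.00) + 1(28.09) = 122.070 g/mol
Mass of Na per mole = 2 × 22.99 = 45.980 g
% Na = 45.980 / 122.070 × 100 = 37.67%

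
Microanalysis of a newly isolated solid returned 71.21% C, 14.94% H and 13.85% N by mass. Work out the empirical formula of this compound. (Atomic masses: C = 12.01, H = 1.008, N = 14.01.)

Assume 100 g: 71.21 g C, 14.94 g H, 13.85 g N.
C: 71.21 g ÷ 12.01 g/mol = 5.929 mol
H: 14.94 g ÷ 1.008 g/mol = 14.82 mol
N: 13.85 g ÷ 14.01 g/mol = 0.9886 mol
Divide by the smallest (0.9886 mol N): C 5.998, H 14.993, N 1.000
≈ 6:15:1 → C6H15N

C6H15N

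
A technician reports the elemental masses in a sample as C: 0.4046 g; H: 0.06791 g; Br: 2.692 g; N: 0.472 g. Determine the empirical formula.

CH2BrN

Moles — C: 0.4046 / 12.01 = 0.03369 mol; H: 0.06791 / 1.008 = 0.06737 mol; Br: 2.692 / 79.90 = 0.03369 mol; N: 0.472 / 14.01 = 0.03369 mol
Divide by the smallest (0.03369 mol C): C 1.000, H 2.000, Br 1.000, N 1.000
→ CH2BrN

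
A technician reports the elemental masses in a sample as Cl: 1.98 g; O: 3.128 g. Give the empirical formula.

Cl2O7

n(Cl) = 1.98/35.45 = 0.05585, n(O) = 3.128/16.00 = 0.1955
Divide by the smallest (0.05585 mol Cl): Cl 1.000, O 3.500
Scaling by 2: Cl 2.00, O 7.00 → Cl2O7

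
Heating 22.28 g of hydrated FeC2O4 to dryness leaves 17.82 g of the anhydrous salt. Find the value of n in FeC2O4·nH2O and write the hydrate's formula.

FeC2O4·2H2O

Mass of water lost = 22.28 − 17.82 = 4.46 g → 4.46 / 18.02 = 0.2475 mol H2O
Molar mass of FeC2O4 = 143.87 g/mol → mol FeC2O4 = 17.82 / 143.87 = 0.1239
n = 0.2475 / 0.1239 = 2.00 ≈ 2 → FeC2O4·2H2O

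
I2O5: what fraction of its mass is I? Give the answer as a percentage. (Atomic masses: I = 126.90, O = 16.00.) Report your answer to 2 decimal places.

76.03%

Molar mass = 2(126.90) + 5(16.00) = 333.800 g/mol
Mass of I per mole = 2 × 126.90 = 253.800 g
% I = 253.800 / 333.800 × 100 = 76.03%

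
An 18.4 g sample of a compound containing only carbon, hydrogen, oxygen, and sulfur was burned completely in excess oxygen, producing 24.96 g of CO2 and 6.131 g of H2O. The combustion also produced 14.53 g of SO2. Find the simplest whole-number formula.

mol C = 24.96 / 44.01 = 0.5671; mass C = 0.5671 × 12.01 = 6.811 g
mol H = 2 × (6.131 / 18.02) = 0.6805; mass H = 0.6805 × 1.008 = 0.6859 g
mol S = 14.53 / 64.07 = 0.2268; mass S = 7.273 g
mass O = 18.4 − (14.77) = 3.630 g → mol O = 0.2269
Smallest is S at 0.2268 mol; normalising gives C 2.501, H 3.001, O 1.000, S 1.000
Scaling by 2: C 5.00, H 6.00, O 2.00, S 2.00 → C5H6O2S2

C5H6O2S2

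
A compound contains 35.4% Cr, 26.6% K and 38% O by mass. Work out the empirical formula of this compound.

Assume 100 g: 35.4 g Cr, 26.6 g K, 38 g O.
n(Cr) = 35.4/52.00 = 0.6808, n(K) = 26.6/39.10 = 0.6803, n(O) = 38/16.00 = 2.375
Divide by the smallest (0.6803 mol K): Cr 1.001, K 1.000, O 3.491
Scaling by 2: Cr 2.00, K 2.00, O 6.98 → Cr2K2O7

Cr2K2O7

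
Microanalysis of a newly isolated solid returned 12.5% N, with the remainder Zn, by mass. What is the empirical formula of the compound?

N2Zn3

Assume 100 g: 12.5 g N, 87.5 g Zn.
N: 12.5 g ÷ 14.01 g/mol = 0.8922 mol
Zn: 87.5 g ÷ 65.38 g/mol = 1.338 mol
Smallest is N at 0.8922 mol; normalising gives N 1.000, Zn 1.500
Multiply by 2: N 2.00, Zn 3.00 → N2Zn3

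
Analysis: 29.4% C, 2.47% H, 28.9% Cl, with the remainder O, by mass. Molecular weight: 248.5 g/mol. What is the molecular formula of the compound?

C6H6Cl2O6

Assume 100 g: 29.4 g C, 2.47 g H, 28.9 g Cl, 39.23 g O.
C: 29.4 g ÷ 12.01 g/mol = 2.448 mol
H: 2.47 g ÷ 1.008 g/mol = 2.45 mol
Cl: 28.9 g ÷ 35.45 g/mol = 0.8152 mol
O: 39.23 g ÷ 16.00 g/mol = 2.452 mol
Ratios (÷ 0.8152): C 3.003, H 3.006, Cl 1.000, O 3.008
Ratio ≈ 3:3:1:3, so the empirical formula is C3H3ClO3
Empirical-formula mass = 122.50 g/mol
n = 248.5 / 122.50 = 2.03 ≈ 2
Molecular formula = (C3H3ClO3)×2 = C6H6Cl2O6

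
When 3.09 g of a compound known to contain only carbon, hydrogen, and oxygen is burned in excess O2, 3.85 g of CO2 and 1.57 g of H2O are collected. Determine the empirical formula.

mol C = 3.85 / 44.01 = 0.08748; mass C = 0.08748 × 12.01 = 1.051 g
mol H = 2 × (1.57 / 18.02) = 0.1743; mass H = 0.1743 × 1.008 = 0.1756 g
mass O = 3.09 − (1.226) = 1.864 g → mol O = 0.1165
Ratios (÷ 0.08748): C 1.000, H 1.992, O 1.332
Multiply by 3: C 3.00, H 5.98, O 3.99 → C3H6O4

C3H6O4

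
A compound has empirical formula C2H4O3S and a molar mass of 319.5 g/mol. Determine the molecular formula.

C6H12O9S3

Empirical-formula mass = 108.12 g/mol
n = 319.5 / 108.12 = 2.95 ≈ 3
Molecular formula = (C2H4O3S)3 = C6H12O9S3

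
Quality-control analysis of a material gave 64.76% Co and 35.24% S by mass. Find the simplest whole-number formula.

CoS

Assume 100 g: 64.76 g Co, 35.24 g S.
Moles — Co: 64.76 / 58.93 = 1.099 mol; S: 35.24 / 32.07 = 1.099 mol
Divide by the smallest (1.099 mol S): Co 1.000, S 1.000
Ratio ≈ 1:1, so the empirical formula is CoS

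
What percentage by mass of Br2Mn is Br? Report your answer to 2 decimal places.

74.42%

Molar mass = 2(79.90) + 1(54.94) = 214.740 g/mol
Mass of Br per mole = 2 × 79.90 = 159.800 g
% Br = 159.800 / 214.740 × 100 = 74.42%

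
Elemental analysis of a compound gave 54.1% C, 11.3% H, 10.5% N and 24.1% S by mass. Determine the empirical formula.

C6H15NS

Assume 100 g: 54.1 g C, 11.3 g H, 10.5 g N, 24.1 g S.
n(C) = 54.1/12.01 = 4.505, n(H) = 11.3/1.008 = 11.21, n(N) = 10.5/14.01 = 0.7495, n(S) = 24.1/32.07 = 0.7515
Ratios (÷ 0.7495): C 6.010, H 14.958, N 1.000, S 1.003
Ratio ≈ 6:15:1:1, so the empirical formula is C6H15NS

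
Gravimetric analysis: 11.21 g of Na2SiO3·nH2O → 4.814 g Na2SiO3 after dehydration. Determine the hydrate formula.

Na2SiO3·9H2O

Mass of water lost = 11.21 − 4.814 = 6.396 g → 6.396 / 18.02 = 0.3549 mol H2O
Molar mass of Na2SiO3 = 122.07 g/mol → mol Na2SiO3 = 4.814 / 122.07 = 0.03944
n = 0.3549 / 0.03944 = 9.00 ≈ 9 → Na2SiO3·9H2O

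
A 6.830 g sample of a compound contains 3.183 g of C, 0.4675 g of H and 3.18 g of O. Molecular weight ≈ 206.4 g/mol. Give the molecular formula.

n(C) = 3.183/12.01 = 0.265, n(H) = 0.4675/1.008 = 0.4638, n(O) = 3.18/16.00 = 0.1988
Ratios (÷ 0.1988): C 1.333, H 2.334, O 1.000
×3: C 4.00, H 7.00, O 3.00 → C4H7O3
Empirical-formula mass = 103.10 g/mol
n = 206.4 / 103.10 = 2.00 ≈ 2
Molecular formula = (C4H7O3)×2 = C8H14O6

C8H14O6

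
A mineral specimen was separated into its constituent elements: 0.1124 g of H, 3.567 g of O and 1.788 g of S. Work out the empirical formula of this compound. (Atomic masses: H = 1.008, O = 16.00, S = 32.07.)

n(H) = 0.1124/1.008 = 0.1115, n(O) = 3.567/16.00 = 0.2229, n(S) = 1.788/32.07 = 0.05575
Smallest is S at 0.05575 mol; normalising gives H 2.000, O 3.999, S 1.000
Ratio ≈ 2:4:1, so the empirical formula is H2O4S

H2O4S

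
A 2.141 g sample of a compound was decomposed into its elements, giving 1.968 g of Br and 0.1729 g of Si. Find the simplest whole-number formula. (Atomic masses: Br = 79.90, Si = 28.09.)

Br: 1.968 g ÷ 79.90 g/mol = 0.02463 mol
Si: 0.1729 g ÷ 28.09 g/mol = 0.006155 mol
Divide by the smallest (0.006155 mol Si): Br 4.002, Si 1.000
≈ 4:1 → Br4Si

Br4Si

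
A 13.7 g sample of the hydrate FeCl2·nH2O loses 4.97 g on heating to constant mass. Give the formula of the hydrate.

FeCl2·4H2O

Mass of anhydrous FeCl2 = 13.7 − 4.97 = 8.73 g
mol H2O = 4.97 / 18.02 = 0.2758
Molar mass of FeCl2 = 126.75 g/mol → mol FeCl2 = 8.73 / 126.75 = 0.06888
n = 0.2758 / 0.06888 = 4.00 ≈ 4 → FeCl2·4H2O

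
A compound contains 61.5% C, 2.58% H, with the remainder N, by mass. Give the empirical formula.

Assume 100 g: 61.5 g C, 2.58 g H, 35.92 g N.
n(C) = 61.5/12.01 = 5.121, n(H) = 2.58/1.008 = 2.56, n(N) = 35.92/14.01 = 2.564
Ratios (÷ 2.56): C 2.001, H 1.000, N 1.002
≈ 2:1:1 → C2HN

C2HN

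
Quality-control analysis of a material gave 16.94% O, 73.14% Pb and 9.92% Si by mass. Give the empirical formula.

O3PbSi

Assume 100 g: 16.94 g O, 73.14 g Pb, 9.92 g Si.
O: 16.94 g ÷ 16.00 g/mol = 1.059 mol
Pb: 73.14 g ÷ 207.2 g/mol = 0.353 mol
Si: 9.92 g ÷ 28.09 g/mol = 0.3532 mol
Ratios (÷ 0.353): O 2.999, Pb 1.000, Si 1.000
→ O3PbSi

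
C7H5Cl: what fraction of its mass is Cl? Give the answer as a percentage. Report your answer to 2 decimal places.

Molar mass = 7(12.01) + 5(1.008) + 1(35.45) = 124.560 g/mol
Mass of Cl per mole = 1 × 35.45 = 35.450 g
% Cl = 35.450 / 124.560 × 100 = 28.46%

28.46%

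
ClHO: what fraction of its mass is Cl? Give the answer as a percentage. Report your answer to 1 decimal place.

Molar mass = 1(35.45) + 1(1.008) + 1(16.00) = 52.458 g/mol
Mass of Cl per mole = 1 × 35.45 = 35.450 g
% Cl = 35.450 / 52.458 × 100 = 67.6%

67.6%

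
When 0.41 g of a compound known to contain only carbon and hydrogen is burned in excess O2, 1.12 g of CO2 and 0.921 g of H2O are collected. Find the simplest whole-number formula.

mol C = 1.12 / 44.01 = 0.02545; mass C = 0.02545 × 12.01 = 0.3056 g
mol H = 2 × (0.921 / 18.02) = 0.1022; mass H = 0.1022 × 1.008 = 0.1030 g
Ratios (÷ 0.02545): C 1.000, H 4.017
Ratio ≈ 1:4, so the empirical formula is CH4

CH4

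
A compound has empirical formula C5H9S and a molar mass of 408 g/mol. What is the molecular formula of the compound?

Empirical-formula mass = 101.19 g/mol
n = 408 / 101.19 = 4.03 ≈ 4
Molecular formula = (C5H9S)4 = C20H36S4

C20H36S4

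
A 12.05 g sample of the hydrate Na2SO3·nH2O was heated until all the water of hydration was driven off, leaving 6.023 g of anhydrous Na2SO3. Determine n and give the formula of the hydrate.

Na2SO3·7H2O

Mass of water lost = 12.05 − 6.023 = 6.027 g → 6.027 / 18.02 = 0.3345 mol H2O
Molar mass of Na2SO3 = 126.05 g/mol → mol Na2SO3 = 6.023 / 126.05 = 0.04778
n = 0.3345 / 0.04778 = 7.00 ≈ 7 → Na2SO3·7H2O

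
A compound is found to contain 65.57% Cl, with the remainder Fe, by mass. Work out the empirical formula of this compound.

Assume 100 g: 65.57 g Cl, 34.43 g Fe.
Cl: 65.57 g ÷ 35.45 g/mol = 1.85 mol
Fe: 34.43 g ÷ 55.85 g/mol = 0.6165 mol
Divide by the smallest (0.6165 mol Fe): Cl 3.000, Fe 1.000
→ Cl3Fe

Cl3Fe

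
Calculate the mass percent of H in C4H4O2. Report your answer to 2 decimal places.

Molar mass = 4(12.01) + 4(1.008) + 2(16.00) = 84.072 g/mol
Mass of H per mole = 4 × 1.008 = 4.032 g
% H = 4.032 / 84.072 × 100 = 4.80%

4.80%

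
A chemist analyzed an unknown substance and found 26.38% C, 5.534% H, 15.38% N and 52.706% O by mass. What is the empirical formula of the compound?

Assume 100 g: 26.38 g C, 5.534 g H, 15.38 g N, 52.706 g O.
Moles — C: 26.38 / 12.01 = 2.197 mol; H: 5.534 / 1.008 = 5.49 mol; N: 15.38 / 14.01 = 1.098 mol; O: 52.706 / 16.00 = 3.294 mol
Divide by the smallest (1.098 mol N): C 2.001, H 5.001, N 1.000, O 3.001
→ C2H5NO3

C2H5NO3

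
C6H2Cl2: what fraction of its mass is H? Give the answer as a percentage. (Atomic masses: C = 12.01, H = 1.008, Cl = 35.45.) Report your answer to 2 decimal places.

1.39%

Molar mass = 6(12.01) + 2(1.008) + 2(35.45) = 144.976 g/mol
Mass of H per mole = 2 × 1.008 = 2.016 g
% H = 2.016 / 144.976 × 100 = 1.39%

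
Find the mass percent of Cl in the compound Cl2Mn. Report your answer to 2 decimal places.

56.34%

Molar mass = 2(35.45) + 1(54.94) = 125.840 g/mol
Mass of Cl per mole = 2 × 35.45 = 70.900 g
% Cl = 70.900 / 125.840 × 100 = 56.34%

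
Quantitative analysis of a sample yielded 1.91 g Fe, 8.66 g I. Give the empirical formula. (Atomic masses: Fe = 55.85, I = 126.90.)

Fe: 1.91 g ÷ 55.85 g/mol = 0.0342 mol
I: 8.66 g ÷ 126.90 g/mol = 0.06824 mol
Ratios (÷ 0.0342): Fe 1.000, I 1.995
→ FeI2

FeI2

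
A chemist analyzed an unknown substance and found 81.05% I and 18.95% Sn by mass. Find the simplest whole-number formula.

I4Sn

Assume 100 g: 81.05 g I, 18.95 g Sn.
n(I) = 81.05/126.90 = 0.6387, n(Sn) = 18.95/118.71 = 0.1596
Smallest is Sn at 0.1596 mol; normalising gives I 4.001, Sn 1.000
→ I4Sn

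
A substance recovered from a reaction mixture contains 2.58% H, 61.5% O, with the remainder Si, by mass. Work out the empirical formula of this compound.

Assume 100 g: 2.58 g H, 61.5 g O, 35.92 g Si.
n(H) = 2.58/1.008 = 2.56, n(O) = 61.5/16.00 = 3.844, n(Si) = 35.92/28.09 = 1.279
Smallest is Si at 1.279 mol; normalising gives H 2.002, O 3.006, Si 1.000
≈ 2:3:1 → H2O3Si

H2O3Si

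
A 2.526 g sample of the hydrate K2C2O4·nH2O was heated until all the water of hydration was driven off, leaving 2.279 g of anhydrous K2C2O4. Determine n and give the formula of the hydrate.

Mass of water lost = 2.526 − 2.279 = 0.247 g → 0.247 / 18.02 = 0.01371 mol H2O
Molar mass of K2C2O4 = 166.22 g/mol → mol K2C2O4 = 2.279 / 166.22 = 0.01371
n = 0.01371 / 0.01371 = 1.00 ≈ 1 → K2C2O4·H2O

K2C2O4·H2O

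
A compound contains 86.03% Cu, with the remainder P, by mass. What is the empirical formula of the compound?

Assume 100 g: 86.03 g Cu, 13.97 g P.
n(Cu) = 86.03/63.55 = 1.354, n(P) = 13.97/30.97 = 0.4511
Ratios (÷ 0.4511): Cu 3.001, P 1.000
→ Cu3P

Cu3P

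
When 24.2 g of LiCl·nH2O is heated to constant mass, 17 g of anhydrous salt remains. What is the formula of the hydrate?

LiCl·H2O

Mass of water lost = 24.2 − 17 = 7.2 g → 7.2 / 18.02 = 0.3996 mol H2O
Molar mass of LiCl = 42.39 g/mol → mol LiCl = 17 / 42.39 = 0.401
n = 0.3996 / 0.401 = 1.00 ≈ 1 → LiCl·H2O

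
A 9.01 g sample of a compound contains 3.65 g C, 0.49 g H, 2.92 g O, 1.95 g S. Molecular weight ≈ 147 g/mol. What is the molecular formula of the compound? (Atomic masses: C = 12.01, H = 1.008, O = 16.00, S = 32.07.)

n(C) = 3.65/12.01 = 0.3039, n(H) = 0.49/1.008 = 0.4861, n(O) = 2.92/16.00 = 0.1825, n(S) = 1.95/32.07 = 0.0608
Ratios (÷ 0.0608): C 4.998, H 7.995, O 3.001, S 1.000
Ratio ≈ 5:8:3:1, so the empirical formula is C5H8O3S
Empirical-formula mass = 148.18 g/mol
n = 147 / 148.18 = 0.99 ≈ 1
Molecular formula = empirical formula = C5H8O3S

C5H8O3S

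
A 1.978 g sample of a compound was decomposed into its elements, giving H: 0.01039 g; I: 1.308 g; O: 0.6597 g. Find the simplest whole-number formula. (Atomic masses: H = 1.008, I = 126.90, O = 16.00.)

H: 0.01039 g ÷ 1.008 g/mol = 0.01031 mol
I: 1.308 g ÷ 126.90 g/mol = 0.01031 mol
O: 0.6597 g ÷ 16.00 g/mol = 0.04123 mol
Divide by the smallest (0.01031 mol I): H 1.000, I 1.000, O 4.000
Ratio ≈ 1:1:4, so the empirical formula is HIO4

HIO4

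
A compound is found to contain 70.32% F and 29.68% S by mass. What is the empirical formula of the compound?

F4S

Assume 100 g: 70.32 g F, 29.68 g S.
F: 70.32 g ÷ 19.00 g/mol = 3.701 mol
S: 29.68 g ÷ 32.07 g/mol = 0.9255 mol
Divide by the smallest (0.9255 mol S): F 3.999, S 1.000
≈ 4:1 → F4S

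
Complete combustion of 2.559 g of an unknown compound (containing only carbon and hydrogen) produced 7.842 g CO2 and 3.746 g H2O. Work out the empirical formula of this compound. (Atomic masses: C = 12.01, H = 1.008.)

mol C = 7.842 / 44.01 = 0.1782; mass C = 0.1782 × 12.01 = 2.140 g
mol H = 2 × (3.746 / 18.02) = 0.4158; mass H = 0.4158 × 1.008 = 0.4191 g
Ratios (÷ 0.1782): C 1.000, H 2.333
Scaling by 3: C 3.00, H 7.00 → C3H7

C3H7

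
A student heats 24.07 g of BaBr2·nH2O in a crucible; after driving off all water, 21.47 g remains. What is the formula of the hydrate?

BaBr2·2H2O

Mass of water lost = 24.07 − 21.47 = 2.6 g → 2.6 / 18.02 = 0.1443 mol H2O
Molar mass of BaBr2 = 297.13 g/mol → mol BaBr2 = 21.47 / 297.13 = 0.07226
n = 0.1443 / 0.07226 = 2.00 ≈ 2 → BaBr2·2H2O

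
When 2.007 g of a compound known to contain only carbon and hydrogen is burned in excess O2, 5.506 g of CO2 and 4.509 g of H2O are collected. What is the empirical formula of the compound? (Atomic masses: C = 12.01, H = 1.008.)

mol C = 5.506 / 44.01 = 0.1251; mass C = 0.1251 × 12.01 = 1.503 g
mol H = 2 × (4.509 / 18.02) = 0.5004; mass H = 0.5004 × 1.008 = 0.5044 g
Ratios (÷ 0.1251): C 1.000, H 4.000
Ratio ≈ 1:4, so the empirical formula is CH4

CH4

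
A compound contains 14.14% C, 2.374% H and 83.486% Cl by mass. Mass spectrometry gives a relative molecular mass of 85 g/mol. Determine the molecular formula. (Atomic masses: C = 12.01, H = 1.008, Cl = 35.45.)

CH2Cl2

Assume 100 g: 14.14 g C, 2.374 g H, 83.486 g Cl.
n(C) = 14.14/12.01 = 1.177, n(H) = 2.374/1.008 = 2.355, n(Cl) = 83.486/35.45 = 2.355
Smallest is C at 1.177 mol; normalising gives C 1.000, H 2.000, Cl 2.000
→ CH2Cl2
Empirical-formula mass = 84.93 g/mol
n = 85 / 84.93 = 1.00 ≈ 1
Molecular formula = empirical formula = CH2Cl2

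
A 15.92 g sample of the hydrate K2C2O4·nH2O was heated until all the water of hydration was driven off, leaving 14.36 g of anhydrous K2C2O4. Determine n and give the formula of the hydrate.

Mass of water lost = 15.92 − 14.36 = 1.56 g → 1.56 / 18.02 = 0.08657 mol H2O
Molar mass of K2C2O4 = 166.22 g/mol → mol K2C2O4 = 14.36 / 166.22 = 0.08639
n = 0.08657 / 0.08639 = 1.00 ≈ 1 → K2C2O4·H2O

K2C2O4·H2O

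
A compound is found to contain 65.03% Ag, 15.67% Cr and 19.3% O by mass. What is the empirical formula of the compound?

Assume 100 g: 65.03 g Ag, 15.67 g Cr, 19.3 g O.
n(Ag) = 65.03/107.87 = 0.6029, n(Cr) = 15.67/52.00 = 0.3013, n(O) = 19.3/16.00 = 1.206
Ratios (÷ 0.3013): Ag 2.001, Cr 1.000, O 4.003
→ Ag2CrO4

Ag2CrO4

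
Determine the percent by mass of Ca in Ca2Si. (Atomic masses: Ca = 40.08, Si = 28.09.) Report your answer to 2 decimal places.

Molar mass = 2(40.08) + 1(28.09) = 108.250 g/mol
Mass of Ca per mole = 2 × 40.08 = 80.160 g
% Ca = 80.160 / 108.250 × 100 = 74.05%

74.05%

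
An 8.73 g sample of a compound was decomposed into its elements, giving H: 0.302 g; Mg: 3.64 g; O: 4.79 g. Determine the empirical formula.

H2MgO2

n(H) = 0.302/1.008 = 0.2996, n(Mg) = 3.64/24.31 = 0.1497, n(O) = 4.79/16.00 = 0.2994
Smallest is Mg at 0.1497 mol; normalising gives H 2.001, Mg 1.000, O 1.999
Ratio ≈ 2:1:2, so the empirical formula is H2MgO2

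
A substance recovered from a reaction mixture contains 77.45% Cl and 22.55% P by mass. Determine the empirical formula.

Assume 100 g: 77.45 g Cl, 22.55 g P.
n(Cl) = 77.45/35.45 = 2.185, n(P) = 22.55/30.97 = 0.7281
Ratios (÷ 0.7281): Cl 3.001, P 1.000
→ Cl3P

Cl3P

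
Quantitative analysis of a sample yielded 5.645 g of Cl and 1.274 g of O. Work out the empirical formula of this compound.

Cl2O

Cl: 5.645 g ÷ 35.45 g/mol = 0.1592 mol
O: 1.274 g ÷ 16.00 g/mol = 0.07963 mol
Ratios (÷ 0.07963): Cl 2.000, O 1.000
≈ 2:1 → Cl2O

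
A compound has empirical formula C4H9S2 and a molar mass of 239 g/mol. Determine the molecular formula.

C8H18S4

Empirical-formula mass = 121.25 g/mol
n = 239 / 121.25 = 1.97 ≈ 2
Molecular formula = (C4H9S2)2 = C8H18S4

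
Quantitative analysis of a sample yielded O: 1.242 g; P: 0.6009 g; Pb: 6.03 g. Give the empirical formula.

O: 1.242 g ÷ 16.00 g/mol = 0.07762 mol
P: 0.6009 g ÷ 30.97 g/mol = 0.0194 mol
Pb: 6.03 g ÷ 207.2 g/mol = 0.0291 mol
Divide by the smallest (0.0194 mol P): O 4.001, P 1.000, Pb 1.500
×2: O 8.00, P 2.00, Pb 3.00 → O8P2Pb3

O8P2Pb3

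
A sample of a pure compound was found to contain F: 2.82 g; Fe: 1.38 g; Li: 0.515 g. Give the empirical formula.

F: 2.82 g ÷ 19.00 g/mol = 0.1484 mol
Fe: 1.38 g ÷ 55.85 g/mol = 0.02471 mol
Li: 0.515 g ÷ 6.94 g/mol = 0.07421 mol
Smallest is Fe at 0.02471 mol; normalising gives F 6.007, Fe 1.000, Li 3.003
≈ 6:1:3 → F6FeLi3

F6FeLi3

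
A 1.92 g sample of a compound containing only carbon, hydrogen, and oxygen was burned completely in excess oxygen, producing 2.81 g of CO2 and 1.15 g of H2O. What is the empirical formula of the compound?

CH2O

mol C = 2.81 / 44.01 = 0.06385; mass C = 0.06385 × 12.01 = 0.7668 g
mol H = 2 × (1.15 / 18.02) = 0.1276; mass H = 0.1276 × 1.008 = 0.1287 g
mass O = 1.92 − (0.8955) = 1.025 g → mol O = 0.06403
Smallest is C at 0.06385 mol; normalising gives C 1.000, H 1.999, O 1.003
≈ 1:2:1 → CH2O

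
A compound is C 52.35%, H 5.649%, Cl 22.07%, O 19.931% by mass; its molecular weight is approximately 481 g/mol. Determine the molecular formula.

Assume 100 g: 52.35 g C, 5.649 g H, 22.07 g Cl, 19.931 g O.
n(C) = 52.35/12.01 = 4.359, n(H) = 5.649/1.008 = 5.604, n(Cl) = 22.07/35.45 = 0.6226, n(O) = 19.931/16.00 = 1.246
Smallest is Cl at 0.6226 mol; normalising gives C 7.001, H 9.002, Cl 1.000, O 2.001
≈ 7:9:1:2 → C7H9ClO2
Empirical-formula mass = 160.59 g/mol
n = 481 / 160.59 = 3.00 ≈ 3
Molecular formula = (C7H9ClO2)×3 = C21H27Cl3O6

C21H27Cl3O6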